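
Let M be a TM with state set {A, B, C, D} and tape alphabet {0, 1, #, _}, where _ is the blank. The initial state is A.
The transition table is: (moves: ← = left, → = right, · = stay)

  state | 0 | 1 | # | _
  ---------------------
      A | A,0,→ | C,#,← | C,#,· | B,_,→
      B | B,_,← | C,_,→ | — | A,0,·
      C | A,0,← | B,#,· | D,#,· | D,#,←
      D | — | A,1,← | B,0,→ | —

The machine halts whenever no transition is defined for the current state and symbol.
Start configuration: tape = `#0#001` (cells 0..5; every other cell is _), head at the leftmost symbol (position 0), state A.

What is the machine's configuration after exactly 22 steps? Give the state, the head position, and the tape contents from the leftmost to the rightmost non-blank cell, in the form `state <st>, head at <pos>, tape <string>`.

state=A head=0 tape=_[#]0#001   (A,#)→(C,#,·)
state=C head=0 tape=_[#]0#001   (C,#)→(D,#,·)
state=D head=0 tape=_[#]0#001   (D,#)→(B,0,→)
state=B head=1 tape=_0[0]#001   (B,0)→(B,_,←)
state=B head=0 tape=_[0]_#001   (B,0)→(B,_,←)
state=B head=-1 tape=[_]__#001   (B,_)→(A,0,·)
state=A head=-1 tape=[0]__#001   (A,0)→(A,0,→)
state=A head=0 tape=0[_]_#001   (A,_)→(B,_,→)
state=B head=1 tape=0_[_]#001   (B,_)→(A,0,·)
state=A head=1 tape=0_[0]#001   (A,0)→(A,0,→)
state=A head=2 tape=0_0[#]001   (A,#)→(C,#,·)
state=C head=2 tape=0_0[#]001   (C,#)→(D,#,·)
state=D head=2 tape=0_0[#]001   (D,#)→(B,0,→)
state=B head=3 tape=0_00[0]01   (B,0)→(B,_,←)
state=B head=2 tape=0_0[0]_01   (B,0)→(B,_,←)
state=B head=1 tape=0_[0]__01   (B,0)→(B,_,←)
state=B head=0 tape=0[_]___01   (B,_)→(A,0,·)
state=A head=0 tape=0[0]___01   (A,0)→(A,0,→)
state=A head=1 tape=00[_]__01   (A,_)→(B,_,→)
state=B head=2 tape=00_[_]_01   (B,_)→(A,0,·)
state=A head=2 tape=00_[0]_01   (A,0)→(A,0,→)
state=A head=3 tape=00_0[_]01   (A,_)→(B,_,→)
state=B head=4 tape=00_0_[0]1
After 22 steps: state B, head at 4, tape 00_0_01.

state B, head at 4, tape 00_0_01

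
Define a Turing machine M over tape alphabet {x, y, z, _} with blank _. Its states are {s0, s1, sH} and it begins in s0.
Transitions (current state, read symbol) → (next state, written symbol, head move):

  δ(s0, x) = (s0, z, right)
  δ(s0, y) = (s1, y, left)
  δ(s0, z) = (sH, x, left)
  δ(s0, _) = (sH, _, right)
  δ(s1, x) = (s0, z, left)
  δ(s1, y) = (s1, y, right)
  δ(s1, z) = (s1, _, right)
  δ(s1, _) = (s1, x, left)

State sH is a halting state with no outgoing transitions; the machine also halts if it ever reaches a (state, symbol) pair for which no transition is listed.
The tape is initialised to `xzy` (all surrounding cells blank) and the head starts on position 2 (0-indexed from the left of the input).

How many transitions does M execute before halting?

state=s0 head=2 tape=_xz[y]_   (s0,y)→(s1,y,left)
state=s1 head=1 tape=_x[z]y_   (s1,z)→(s1,_,right)
state=s1 head=2 tape=_x_[y]_   (s1,y)→(s1,y,right)
state=s1 head=3 tape=_x_y[_]   (s1,_)→(s1,x,left)
state=s1 head=2 tape=_x_[y]x   (s1,y)→(s1,y,right)
state=s1 head=3 tape=_x_y[x]   (s1,x)→(s0,z,left)
state=s0 head=2 tape=_x_[y]z   (s0,y)→(s1,y,left)
state=s1 head=1 tape=_x[_]yz   (s1,_)→(s1,x,left)
state=s1 head=0 tape=_[x]xyz   (s1,x)→(s0,z,left)
state=s0 head=-1 tape=[_]zxyz   (s0,_)→(sH,_,right)
state=sH head=0 tape=_[z]xyz
M halts after 10 transitions.

10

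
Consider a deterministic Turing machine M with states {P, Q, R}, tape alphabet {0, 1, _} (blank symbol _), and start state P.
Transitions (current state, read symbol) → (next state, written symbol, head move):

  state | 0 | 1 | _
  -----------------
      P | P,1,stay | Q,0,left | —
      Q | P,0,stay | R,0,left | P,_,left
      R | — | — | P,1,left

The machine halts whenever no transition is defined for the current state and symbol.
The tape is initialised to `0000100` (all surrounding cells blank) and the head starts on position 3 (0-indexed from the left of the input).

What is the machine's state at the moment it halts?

P | __000[0]100   read 0 → write 1, move stay, go to P
P | __000[1]100   read 1 → write 0, move left, go to Q
Q | __00[0]0100   read 0 → write 0, move stay, go to P
P | __00[0]0100   read 0 → write 1, move stay, go to P
P | __00[1]0100   read 1 → write 0, move left, go to Q
Q | __0[0]00100   read 0 → write 0, move stay, go to P
P | __0[0]00100   read 0 → write 1, move stay, go to P
P | __0[1]00100   read 1 → write 0, move left, go to Q
Q | __[0]000100   read 0 → write 0, move stay, go to P
P | __[0]000100   read 0 → write 1, move stay, go to P
P | __[1]000100   read 1 → write 0, move left, go to Q
Q | _[_]0000100   read _ → write _, move left, go to P
P | [_]_0000100
No transition is defined for (P, _); M halts in state P.

P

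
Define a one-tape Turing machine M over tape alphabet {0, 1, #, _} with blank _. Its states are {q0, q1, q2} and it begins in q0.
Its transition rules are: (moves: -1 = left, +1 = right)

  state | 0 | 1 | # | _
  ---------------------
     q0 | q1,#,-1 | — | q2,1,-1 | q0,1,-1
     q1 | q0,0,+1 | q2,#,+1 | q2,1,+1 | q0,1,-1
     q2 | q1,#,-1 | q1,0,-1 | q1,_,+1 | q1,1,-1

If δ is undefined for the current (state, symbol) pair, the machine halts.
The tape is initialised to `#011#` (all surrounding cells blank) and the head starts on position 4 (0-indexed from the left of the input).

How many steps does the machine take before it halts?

q0 | #011[#]__   read # → write 1, move -1, go to q2
q2 | #01[1]1__   read 1 → write 0, move -1, go to q1
q1 | #0[1]01__   read 1 → write #, move +1, go to q2
q2 | #0#[0]1__   read 0 → write #, move -1, go to q1
q1 | #0[#]#1__   read # → write 1, move +1, go to q2
q2 | #01[#]1__   read # → write _, move +1, go to q1
q1 | #01_[1]__   read 1 → write #, move +1, go to q2
q2 | #01_#[_]_   read _ → write 1, move -1, go to q1
q1 | #01_[#]1_   read # → write 1, move +1, go to q2
q2 | #01_1[1]_   read 1 → write 0, move -1, go to q1
q1 | #01_[1]0_   read 1 → write #, move +1, go to q2
q2 | #01_#[0]_   read 0 → write #, move -1, go to q1
q1 | #01_[#]#_   read # → write 1, move +1, go to q2
q2 | #01_1[#]_   read # → write _, move +1, go to q1
q1 | #01_1_[_]   read _ → write 1, move -1, go to q0
q0 | #01_1[_]1   read _ → write 1, move -1, go to q0
q0 | #01_[1]11
M halts after 16 transitions.

16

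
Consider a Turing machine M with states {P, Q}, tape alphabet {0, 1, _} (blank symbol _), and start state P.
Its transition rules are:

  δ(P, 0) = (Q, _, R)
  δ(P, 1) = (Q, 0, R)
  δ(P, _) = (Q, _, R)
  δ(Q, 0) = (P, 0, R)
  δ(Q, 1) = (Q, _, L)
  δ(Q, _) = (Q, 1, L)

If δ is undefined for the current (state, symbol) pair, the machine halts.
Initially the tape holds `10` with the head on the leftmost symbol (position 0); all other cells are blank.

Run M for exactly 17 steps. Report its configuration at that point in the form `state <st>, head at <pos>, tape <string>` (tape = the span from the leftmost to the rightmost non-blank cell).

state Q, head at 5, tape 0000

P | [1]0____   read 1 → write 0, move R, go to Q
Q | 0[0]____   read 0 → write 0, move R, go to P
P | 00[_]___   read _ → write _, move R, go to Q
Q | 00_[_]__   read _ → write 1, move L, go to Q
Q | 00[_]1__   read _ → write 1, move L, go to Q
Q | 0[0]11__   read 0 → write 0, move R, go to P
P | 00[1]1__   read 1 → write 0, move R, go to Q
Q | 000[1]__   read 1 → write _, move L, go to Q
Q | 00[0]___   read 0 → write 0, move R, go to P
P | 000[_]__   read _ → write _, move R, go to Q
Q | 000_[_]_   read _ → write 1, move L, go to Q
Q | 000[_]1_   read _ → write 1, move L, go to Q
Q | 00[0]11_   read 0 → write 0, move R, go to P
P | 000[1]1_   read 1 → write 0, move R, go to Q
Q | 0000[1]_   read 1 → write _, move L, go to Q
Q | 000[0]__   read 0 → write 0, move R, go to P
P | 0000[_]_   read _ → write _, move R, go to Q
Q | 0000_[_]
After 17 steps: state Q, head at 5, tape 0000.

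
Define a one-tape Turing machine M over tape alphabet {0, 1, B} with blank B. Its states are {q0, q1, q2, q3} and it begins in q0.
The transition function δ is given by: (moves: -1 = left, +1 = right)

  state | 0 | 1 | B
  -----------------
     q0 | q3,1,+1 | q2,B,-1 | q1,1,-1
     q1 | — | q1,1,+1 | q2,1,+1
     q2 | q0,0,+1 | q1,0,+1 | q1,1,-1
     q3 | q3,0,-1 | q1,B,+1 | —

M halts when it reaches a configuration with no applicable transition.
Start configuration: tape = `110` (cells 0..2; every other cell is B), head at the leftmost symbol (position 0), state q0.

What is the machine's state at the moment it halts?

q1

q0 | BB[1]10   read 1 → write B, move -1, go to q2
q2 | B[B]B10   read B → write 1, move -1, go to q1
q1 | [B]1B10   read B → write 1, move +1, go to q2
q2 | 1[1]B10   read 1 → write 0, move +1, go to q1
q1 | 10[B]10   read B → write 1, move +1, go to q2
q2 | 101[1]0   read 1 → write 0, move +1, go to q1
q1 | 1010[0]
No transition is defined for (q1, 0); M halts in state q1.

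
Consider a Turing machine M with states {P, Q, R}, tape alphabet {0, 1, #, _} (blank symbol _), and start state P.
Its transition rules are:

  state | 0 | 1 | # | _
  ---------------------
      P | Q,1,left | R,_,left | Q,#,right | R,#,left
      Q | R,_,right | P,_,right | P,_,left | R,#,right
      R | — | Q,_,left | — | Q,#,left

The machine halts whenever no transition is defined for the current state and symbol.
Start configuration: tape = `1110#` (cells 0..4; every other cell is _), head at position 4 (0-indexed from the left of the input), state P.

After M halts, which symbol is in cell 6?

#

state=P head=4 tape=1110[#]__   (P,#)→(Q,#,right)
state=Q head=5 tape=1110#[_]_   (Q,_)→(R,#,right)
state=R head=6 tape=1110##[_]   (R,_)→(Q,#,left)
state=Q head=5 tape=1110#[#]#   (Q,#)→(P,_,left)
state=P head=4 tape=1110[#]_#   (P,#)→(Q,#,right)
state=Q head=5 tape=1110#[_]#   (Q,_)→(R,#,right)
state=R head=6 tape=1110##[#]
Cell 6 holds # when M halts.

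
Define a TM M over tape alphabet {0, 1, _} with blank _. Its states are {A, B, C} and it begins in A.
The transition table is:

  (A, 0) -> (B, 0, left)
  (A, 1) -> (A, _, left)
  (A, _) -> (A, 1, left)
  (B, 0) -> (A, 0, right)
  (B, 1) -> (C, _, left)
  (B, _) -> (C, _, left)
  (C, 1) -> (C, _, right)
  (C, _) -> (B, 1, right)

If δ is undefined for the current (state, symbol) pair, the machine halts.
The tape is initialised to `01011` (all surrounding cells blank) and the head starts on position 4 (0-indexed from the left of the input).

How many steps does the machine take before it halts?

4

state=A head=4 tape=0101[1]   (A,1)→(A,_,left)
state=A head=3 tape=010[1]_   (A,1)→(A,_,left)
state=A head=2 tape=01[0]__   (A,0)→(B,0,left)
state=B head=1 tape=0[1]0__   (B,1)→(C,_,left)
state=C head=0 tape=[0]_0__
M halts after 4 transitions.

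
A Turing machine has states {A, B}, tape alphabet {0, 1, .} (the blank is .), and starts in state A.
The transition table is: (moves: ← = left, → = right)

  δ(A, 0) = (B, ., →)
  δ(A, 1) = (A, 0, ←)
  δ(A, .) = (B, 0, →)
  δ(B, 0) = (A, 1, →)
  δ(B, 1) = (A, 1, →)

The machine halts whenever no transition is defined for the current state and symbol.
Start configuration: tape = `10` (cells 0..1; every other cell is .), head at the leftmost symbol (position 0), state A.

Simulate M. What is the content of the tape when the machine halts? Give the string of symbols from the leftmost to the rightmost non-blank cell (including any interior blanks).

01

state=A head=0 tape=.[1]0.   (A,1)→(A,0,←)
state=A head=-1 tape=[.]00.   (A,.)→(B,0,→)
state=B head=0 tape=0[0]0.   (B,0)→(A,1,→)
state=A head=1 tape=01[0].   (A,0)→(B,.,→)
state=B head=2 tape=01.[.]
The non-blank tape span at halt is 01.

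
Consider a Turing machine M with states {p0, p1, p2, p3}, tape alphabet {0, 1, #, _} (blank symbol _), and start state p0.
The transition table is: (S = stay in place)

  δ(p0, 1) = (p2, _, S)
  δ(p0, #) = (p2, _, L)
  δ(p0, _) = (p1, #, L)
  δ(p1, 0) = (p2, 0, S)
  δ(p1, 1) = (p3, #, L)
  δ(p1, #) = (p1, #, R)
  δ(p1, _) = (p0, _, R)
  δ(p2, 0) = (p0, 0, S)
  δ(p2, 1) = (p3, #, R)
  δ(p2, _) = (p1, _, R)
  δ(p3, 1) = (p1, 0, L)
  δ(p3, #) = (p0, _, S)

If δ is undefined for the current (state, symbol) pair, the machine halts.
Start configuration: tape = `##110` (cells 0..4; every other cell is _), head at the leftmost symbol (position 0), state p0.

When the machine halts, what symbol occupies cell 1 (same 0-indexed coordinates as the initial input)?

state=p0 head=0 tape=_[#]#110   (p0,#)→(p2,_,L)
state=p2 head=-1 tape=[_]_#110   (p2,_)→(p1,_,R)
state=p1 head=0 tape=_[_]#110   (p1,_)→(p0,_,R)
state=p0 head=1 tape=__[#]110   (p0,#)→(p2,_,L)
state=p2 head=0 tape=_[_]_110   (p2,_)→(p1,_,R)
state=p1 head=1 tape=__[_]110   (p1,_)→(p0,_,R)
state=p0 head=2 tape=___[1]10   (p0,1)→(p2,_,S)
state=p2 head=2 tape=___[_]10   (p2,_)→(p1,_,R)
state=p1 head=3 tape=____[1]0   (p1,1)→(p3,#,L)
state=p3 head=2 tape=___[_]#0
Cell 1 holds _ when M halts.

_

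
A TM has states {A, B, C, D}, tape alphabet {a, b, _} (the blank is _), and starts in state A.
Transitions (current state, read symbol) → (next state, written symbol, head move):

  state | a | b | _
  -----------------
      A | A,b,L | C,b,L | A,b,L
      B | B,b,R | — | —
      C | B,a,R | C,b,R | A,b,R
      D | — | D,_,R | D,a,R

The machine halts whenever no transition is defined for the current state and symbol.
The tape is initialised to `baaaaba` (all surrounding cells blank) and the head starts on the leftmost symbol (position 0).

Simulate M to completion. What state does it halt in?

B

A | _[b]aaaaba   read b → write b, move L, go to C
C | [_]baaaaba   read _ → write b, move R, go to A
A | b[b]aaaaba   read b → write b, move L, go to C
C | [b]baaaaba   read b → write b, move R, go to C
C | b[b]aaaaba   read b → write b, move R, go to C
C | bb[a]aaaba   read a → write a, move R, go to B
B | bba[a]aaba   read a → write b, move R, go to B
B | bbab[a]aba   read a → write b, move R, go to B
B | bbabb[a]ba   read a → write b, move R, go to B
B | bbabbb[b]a
No transition is defined for (B, b); M halts in state B.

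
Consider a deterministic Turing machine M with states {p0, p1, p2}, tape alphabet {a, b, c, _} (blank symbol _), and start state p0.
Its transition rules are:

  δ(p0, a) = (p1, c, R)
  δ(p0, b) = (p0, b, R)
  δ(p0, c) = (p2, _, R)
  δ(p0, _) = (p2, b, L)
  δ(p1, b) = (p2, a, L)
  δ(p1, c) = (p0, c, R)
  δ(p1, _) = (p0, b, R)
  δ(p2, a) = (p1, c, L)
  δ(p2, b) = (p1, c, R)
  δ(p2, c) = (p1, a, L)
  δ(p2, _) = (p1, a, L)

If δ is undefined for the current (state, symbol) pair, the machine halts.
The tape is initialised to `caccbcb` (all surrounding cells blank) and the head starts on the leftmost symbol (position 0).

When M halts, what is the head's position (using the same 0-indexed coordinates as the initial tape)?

8

state=p0 head=0 tape=[c]accbcb__   (p0,c)→(p2,_,R)
state=p2 head=1 tape=_[a]ccbcb__   (p2,a)→(p1,c,L)
state=p1 head=0 tape=[_]cccbcb__   (p1,_)→(p0,b,R)
state=p0 head=1 tape=b[c]ccbcb__   (p0,c)→(p2,_,R)
state=p2 head=2 tape=b_[c]cbcb__   (p2,c)→(p1,a,L)
state=p1 head=1 tape=b[_]acbcb__   (p1,_)→(p0,b,R)
state=p0 head=2 tape=bb[a]cbcb__   (p0,a)→(p1,c,R)
state=p1 head=3 tape=bbc[c]bcb__   (p1,c)→(p0,c,R)
state=p0 head=4 tape=bbcc[b]cb__   (p0,b)→(p0,b,R)
state=p0 head=5 tape=bbccb[c]b__   (p0,c)→(p2,_,R)
state=p2 head=6 tape=bbccb_[b]__   (p2,b)→(p1,c,R)
state=p1 head=7 tape=bbccb_c[_]_   (p1,_)→(p0,b,R)
state=p0 head=8 tape=bbccb_cb[_]   (p0,_)→(p2,b,L)
state=p2 head=7 tape=bbccb_c[b]b   (p2,b)→(p1,c,R)
state=p1 head=8 tape=bbccb_cc[b]   (p1,b)→(p2,a,L)
state=p2 head=7 tape=bbccb_c[c]a   (p2,c)→(p1,a,L)
state=p1 head=6 tape=bbccb_[c]aa   (p1,c)→(p0,c,R)
state=p0 head=7 tape=bbccb_c[a]a   (p0,a)→(p1,c,R)
state=p1 head=8 tape=bbccb_cc[a]
At halt the head is at cell 8.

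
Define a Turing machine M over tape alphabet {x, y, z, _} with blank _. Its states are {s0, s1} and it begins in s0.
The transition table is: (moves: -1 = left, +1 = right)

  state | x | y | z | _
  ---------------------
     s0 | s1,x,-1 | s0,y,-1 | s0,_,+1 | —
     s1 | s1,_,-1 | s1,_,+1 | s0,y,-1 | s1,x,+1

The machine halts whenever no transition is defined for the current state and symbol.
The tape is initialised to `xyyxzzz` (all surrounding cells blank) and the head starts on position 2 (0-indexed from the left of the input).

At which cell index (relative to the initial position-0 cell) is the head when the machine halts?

4

s0 | ___xy[y]xzzz   read y → write y, move -1, go to s0
s0 | ___x[y]yxzzz   read y → write y, move -1, go to s0
s0 | ___[x]yyxzzz   read x → write x, move -1, go to s1
s1 | __[_]xyyxzzz   read _ → write x, move +1, go to s1
s1 | __x[x]yyxzzz   read x → write _, move -1, go to s1
s1 | __[x]_yyxzzz   read x → write _, move -1, go to s1
s1 | _[_]__yyxzzz   read _ → write x, move +1, go to s1
s1 | _x[_]_yyxzzz   read _ → write x, move +1, go to s1
s1 | _xx[_]yyxzzz   read _ → write x, move +1, go to s1
s1 | _xxx[y]yxzzz   read y → write _, move +1, go to s1
s1 | _xxx_[y]xzzz   read y → write _, move +1, go to s1
s1 | _xxx__[x]zzz   read x → write _, move -1, go to s1
s1 | _xxx_[_]_zzz   read _ → write x, move +1, go to s1
s1 | _xxx_x[_]zzz   read _ → write x, move +1, go to s1
s1 | _xxx_xx[z]zz   read z → write y, move -1, go to s0
s0 | _xxx_x[x]yzz   read x → write x, move -1, go to s1
s1 | _xxx_[x]xyzz   read x → write _, move -1, go to s1
s1 | _xxx[_]_xyzz   read _ → write x, move +1, go to s1
s1 | _xxxx[_]xyzz   read _ → write x, move +1, go to s1
s1 | _xxxxx[x]yzz   read x → write _, move -1, go to s1
s1 | _xxxx[x]_yzz   read x → write _, move -1, go to s1
s1 | _xxx[x]__yzz   read x → write _, move -1, go to s1
s1 | _xx[x]___yzz   read x → write _, move -1, go to s1
s1 | _x[x]____yzz   read x → write _, move -1, go to s1
s1 | _[x]_____yzz   read x → write _, move -1, go to s1
s1 | [_]______yzz   read _ → write x, move +1, go to s1
s1 | x[_]_____yzz   read _ → write x, move +1, go to s1
s1 | xx[_]____yzz   read _ → write x, move +1, go to s1
s1 | xxx[_]___yzz   read _ → write x, move +1, go to s1
s1 | xxxx[_]__yzz   read _ → write x, move +1, go to s1
s1 | xxxxx[_]_yzz   read _ → write x, move +1, go to s1
s1 | xxxxxx[_]yzz   read _ → write x, move +1, go to s1
s1 | xxxxxxx[y]zz   read y → write _, move +1, go to s1
s1 | xxxxxxx_[z]z   read z → write y, move -1, go to s0
s0 | xxxxxxx[_]yz
At halt the head is at cell 4.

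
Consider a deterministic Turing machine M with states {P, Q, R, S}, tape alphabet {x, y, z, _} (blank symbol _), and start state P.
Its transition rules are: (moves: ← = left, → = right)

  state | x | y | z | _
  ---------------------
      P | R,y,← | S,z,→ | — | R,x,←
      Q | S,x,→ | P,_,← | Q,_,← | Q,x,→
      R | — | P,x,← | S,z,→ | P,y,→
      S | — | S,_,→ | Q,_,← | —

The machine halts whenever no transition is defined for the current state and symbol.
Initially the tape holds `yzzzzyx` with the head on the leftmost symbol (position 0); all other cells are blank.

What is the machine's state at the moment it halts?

S

P | _[y]zzzzyx   read y → write z, move →, go to S
S | _z[z]zzzyx   read z → write _, move ←, go to Q
Q | _[z]_zzzyx   read z → write _, move ←, go to Q
Q | [_]__zzzyx   read _ → write x, move →, go to Q
Q | x[_]_zzzyx   read _ → write x, move →, go to Q
Q | xx[_]zzzyx   read _ → write x, move →, go to Q
Q | xxx[z]zzyx   read z → write _, move ←, go to Q
Q | xx[x]_zzyx   read x → write x, move →, go to S
S | xxx[_]zzyx
No transition is defined for (S, _); M halts in state S.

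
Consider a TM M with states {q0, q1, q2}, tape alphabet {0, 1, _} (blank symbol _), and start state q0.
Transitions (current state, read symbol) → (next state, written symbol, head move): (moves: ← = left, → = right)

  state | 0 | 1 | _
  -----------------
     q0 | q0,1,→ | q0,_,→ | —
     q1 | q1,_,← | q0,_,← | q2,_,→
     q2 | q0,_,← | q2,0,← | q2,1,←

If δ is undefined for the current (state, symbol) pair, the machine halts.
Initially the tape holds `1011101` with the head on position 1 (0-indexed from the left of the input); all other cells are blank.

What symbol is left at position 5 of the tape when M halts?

q0 | 1[0]11101_   read 0 → write 1, move →, go to q0
q0 | 11[1]1101_   read 1 → write _, move →, go to q0
q0 | 11_[1]101_   read 1 → write _, move →, go to q0
q0 | 11__[1]01_   read 1 → write _, move →, go to q0
q0 | 11___[0]1_   read 0 → write 1, move →, go to q0
q0 | 11___1[1]_   read 1 → write _, move →, go to q0
q0 | 11___1_[_]
Cell 5 holds 1 when M halts.

1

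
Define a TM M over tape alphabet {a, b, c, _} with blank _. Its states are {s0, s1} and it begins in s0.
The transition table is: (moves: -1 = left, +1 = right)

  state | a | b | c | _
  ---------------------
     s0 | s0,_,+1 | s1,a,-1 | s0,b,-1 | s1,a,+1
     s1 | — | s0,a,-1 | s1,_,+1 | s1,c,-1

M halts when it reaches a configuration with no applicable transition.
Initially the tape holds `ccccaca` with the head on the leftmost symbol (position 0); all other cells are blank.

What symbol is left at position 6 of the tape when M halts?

state=s0 head=0 tape=_[c]cccaca__   (s0,c)→(s0,b,-1)
state=s0 head=-1 tape=[_]bcccaca__   (s0,_)→(s1,a,+1)
state=s1 head=0 tape=a[b]cccaca__   (s1,b)→(s0,a,-1)
state=s0 head=-1 tape=[a]acccaca__   (s0,a)→(s0,_,+1)
state=s0 head=0 tape=_[a]cccaca__   (s0,a)→(s0,_,+1)
state=s0 head=1 tape=__[c]ccaca__   (s0,c)→(s0,b,-1)
state=s0 head=0 tape=_[_]bccaca__   (s0,_)→(s1,a,+1)
state=s1 head=1 tape=_a[b]ccaca__   (s1,b)→(s0,a,-1)
state=s0 head=0 tape=_[a]accaca__   (s0,a)→(s0,_,+1)
state=s0 head=1 tape=__[a]ccaca__   (s0,a)→(s0,_,+1)
state=s0 head=2 tape=___[c]caca__   (s0,c)→(s0,b,-1)
state=s0 head=1 tape=__[_]bcaca__   (s0,_)→(s1,a,+1)
state=s1 head=2 tape=__a[b]caca__   (s1,b)→(s0,a,-1)
state=s0 head=1 tape=__[a]acaca__   (s0,a)→(s0,_,+1)
state=s0 head=2 tape=___[a]caca__   (s0,a)→(s0,_,+1)
state=s0 head=3 tape=____[c]aca__   (s0,c)→(s0,b,-1)
state=s0 head=2 tape=___[_]baca__   (s0,_)→(s1,a,+1)
state=s1 head=3 tape=___a[b]aca__   (s1,b)→(s0,a,-1)
state=s0 head=2 tape=___[a]aaca__   (s0,a)→(s0,_,+1)
state=s0 head=3 tape=____[a]aca__   (s0,a)→(s0,_,+1)
state=s0 head=4 tape=_____[a]ca__   (s0,a)→(s0,_,+1)
state=s0 head=5 tape=______[c]a__   (s0,c)→(s0,b,-1)
state=s0 head=4 tape=_____[_]ba__   (s0,_)→(s1,a,+1)
state=s1 head=5 tape=_____a[b]a__   (s1,b)→(s0,a,-1)
state=s0 head=4 tape=_____[a]aa__   (s0,a)→(s0,_,+1)
state=s0 head=5 tape=______[a]a__   (s0,a)→(s0,_,+1)
state=s0 head=6 tape=_______[a]__   (s0,a)→(s0,_,+1)
state=s0 head=7 tape=________[_]_   (s0,_)→(s1,a,+1)
state=s1 head=8 tape=________a[_]   (s1,_)→(s1,c,-1)
state=s1 head=7 tape=________[a]c
Cell 6 holds _ when M halts.

_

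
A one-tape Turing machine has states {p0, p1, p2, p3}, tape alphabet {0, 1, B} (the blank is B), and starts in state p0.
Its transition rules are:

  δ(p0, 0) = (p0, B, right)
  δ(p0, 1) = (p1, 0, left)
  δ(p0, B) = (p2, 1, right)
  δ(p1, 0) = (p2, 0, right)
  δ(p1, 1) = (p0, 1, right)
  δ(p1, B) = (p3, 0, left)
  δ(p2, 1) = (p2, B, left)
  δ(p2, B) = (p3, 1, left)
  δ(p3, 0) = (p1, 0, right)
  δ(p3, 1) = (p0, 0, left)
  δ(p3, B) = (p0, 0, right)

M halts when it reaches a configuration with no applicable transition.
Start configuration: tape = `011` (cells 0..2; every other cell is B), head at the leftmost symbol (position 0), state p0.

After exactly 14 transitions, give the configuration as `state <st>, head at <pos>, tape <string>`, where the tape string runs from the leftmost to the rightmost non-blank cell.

state p0, head at 2, tape 00BB01

state=p0 head=0 tape=B[0]11BB   (p0,0)→(p0,B,right)
state=p0 head=1 tape=BB[1]1BB   (p0,1)→(p1,0,left)
state=p1 head=0 tape=B[B]01BB   (p1,B)→(p3,0,left)
state=p3 head=-1 tape=[B]001BB   (p3,B)→(p0,0,right)
state=p0 head=0 tape=0[0]01BB   (p0,0)→(p0,B,right)
state=p0 head=1 tape=0B[0]1BB   (p0,0)→(p0,B,right)
state=p0 head=2 tape=0BB[1]BB   (p0,1)→(p1,0,left)
state=p1 head=1 tape=0B[B]0BB   (p1,B)→(p3,0,left)
state=p3 head=0 tape=0[B]00BB   (p3,B)→(p0,0,right)
state=p0 head=1 tape=00[0]0BB   (p0,0)→(p0,B,right)
state=p0 head=2 tape=00B[0]BB   (p0,0)→(p0,B,right)
state=p0 head=3 tape=00BB[B]B   (p0,B)→(p2,1,right)
state=p2 head=4 tape=00BB1[B]   (p2,B)→(p3,1,left)
state=p3 head=3 tape=00BB[1]1   (p3,1)→(p0,0,left)
state=p0 head=2 tape=00B[B]01
After 14 steps: state p0, head at 2, tape 00BB01.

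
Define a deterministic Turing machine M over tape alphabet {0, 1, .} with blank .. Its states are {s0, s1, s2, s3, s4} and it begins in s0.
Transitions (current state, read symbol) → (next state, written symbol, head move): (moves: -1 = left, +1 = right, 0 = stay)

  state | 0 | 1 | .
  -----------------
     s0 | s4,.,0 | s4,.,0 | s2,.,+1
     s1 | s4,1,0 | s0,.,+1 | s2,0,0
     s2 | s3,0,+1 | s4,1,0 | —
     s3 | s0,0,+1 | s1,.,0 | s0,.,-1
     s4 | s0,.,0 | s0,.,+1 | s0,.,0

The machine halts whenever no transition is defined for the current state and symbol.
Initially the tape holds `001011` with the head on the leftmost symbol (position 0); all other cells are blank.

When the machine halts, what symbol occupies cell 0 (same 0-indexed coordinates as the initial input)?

.

s0 | [0]01011..   read 0 → write ., move 0, go to s4
s4 | [.]01011..   read . → write ., move 0, go to s0
s0 | [.]01011..   read . → write ., move +1, go to s2
s2 | .[0]1011..   read 0 → write 0, move +1, go to s3
s3 | .0[1]011..   read 1 → write ., move 0, go to s1
s1 | .0[.]011..   read . → write 0, move 0, go to s2
s2 | .0[0]011..   read 0 → write 0, move +1, go to s3
s3 | .00[0]11..   read 0 → write 0, move +1, go to s0
s0 | .000[1]1..   read 1 → write ., move 0, go to s4
s4 | .000[.]1..   read . → write ., move 0, go to s0
s0 | .000[.]1..   read . → write ., move +1, go to s2
s2 | .000.[1]..   read 1 → write 1, move 0, go to s4
s4 | .000.[1]..   read 1 → write ., move +1, go to s0
s0 | .000..[.].   read . → write ., move +1, go to s2
s2 | .000...[.]
Cell 0 holds . when M halts.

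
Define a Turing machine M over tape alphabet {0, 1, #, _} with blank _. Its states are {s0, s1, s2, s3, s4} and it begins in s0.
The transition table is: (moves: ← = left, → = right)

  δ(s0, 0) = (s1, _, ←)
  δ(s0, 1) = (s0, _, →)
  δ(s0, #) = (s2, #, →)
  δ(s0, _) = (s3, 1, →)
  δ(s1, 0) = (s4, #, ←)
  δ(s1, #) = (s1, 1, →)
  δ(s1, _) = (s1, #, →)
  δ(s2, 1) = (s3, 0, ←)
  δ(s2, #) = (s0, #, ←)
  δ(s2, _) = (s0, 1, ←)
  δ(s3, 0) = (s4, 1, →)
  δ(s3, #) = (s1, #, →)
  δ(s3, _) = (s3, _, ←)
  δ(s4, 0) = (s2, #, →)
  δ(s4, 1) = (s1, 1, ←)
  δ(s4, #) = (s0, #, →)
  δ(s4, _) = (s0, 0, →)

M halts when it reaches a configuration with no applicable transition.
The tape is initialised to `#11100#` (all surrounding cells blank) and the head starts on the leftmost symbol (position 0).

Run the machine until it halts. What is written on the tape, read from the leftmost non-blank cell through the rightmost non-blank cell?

state=s0 head=0 tape=[#]11100#   (s0,#)→(s2,#,→)
state=s2 head=1 tape=#[1]1100#   (s2,1)→(s3,0,←)
state=s3 head=0 tape=[#]01100#   (s3,#)→(s1,#,→)
state=s1 head=1 tape=#[0]1100#   (s1,0)→(s4,#,←)
state=s4 head=0 tape=[#]#1100#   (s4,#)→(s0,#,→)
state=s0 head=1 tape=#[#]1100#   (s0,#)→(s2,#,→)
state=s2 head=2 tape=##[1]100#   (s2,1)→(s3,0,←)
state=s3 head=1 tape=#[#]0100#   (s3,#)→(s1,#,→)
state=s1 head=2 tape=##[0]100#   (s1,0)→(s4,#,←)
state=s4 head=1 tape=#[#]#100#   (s4,#)→(s0,#,→)
state=s0 head=2 tape=##[#]100#   (s0,#)→(s2,#,→)
state=s2 head=3 tape=###[1]00#   (s2,1)→(s3,0,←)
state=s3 head=2 tape=##[#]000#   (s3,#)→(s1,#,→)
state=s1 head=3 tape=###[0]00#   (s1,0)→(s4,#,←)
state=s4 head=2 tape=##[#]#00#   (s4,#)→(s0,#,→)
state=s0 head=3 tape=###[#]00#   (s0,#)→(s2,#,→)
state=s2 head=4 tape=####[0]0#
The non-blank tape span at halt is ####00#.

####00#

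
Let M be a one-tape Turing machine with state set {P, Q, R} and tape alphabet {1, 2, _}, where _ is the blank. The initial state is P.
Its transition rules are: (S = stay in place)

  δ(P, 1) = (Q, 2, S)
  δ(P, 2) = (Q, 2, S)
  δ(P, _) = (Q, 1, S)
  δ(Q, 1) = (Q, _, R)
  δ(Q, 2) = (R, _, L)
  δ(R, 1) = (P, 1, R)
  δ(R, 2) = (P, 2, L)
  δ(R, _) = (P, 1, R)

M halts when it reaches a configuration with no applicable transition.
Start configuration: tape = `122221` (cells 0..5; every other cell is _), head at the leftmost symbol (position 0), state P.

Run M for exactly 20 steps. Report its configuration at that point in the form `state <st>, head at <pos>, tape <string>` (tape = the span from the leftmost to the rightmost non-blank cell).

state Q, head at 4, tape 1111111

P | _[1]22221   read 1 → write 2, move S, go to Q
Q | _[2]22221   read 2 → write _, move L, go to R
R | [_]_22221   read _ → write 1, move R, go to P
P | 1[_]22221   read _ → write 1, move S, go to Q
Q | 1[1]22221   read 1 → write _, move R, go to Q
Q | 1_[2]2221   read 2 → write _, move L, go to R
R | 1[_]_2221   read _ → write 1, move R, go to P
P | 11[_]2221   read _ → write 1, move S, go to Q
Q | 11[1]2221   read 1 → write _, move R, go to Q
Q | 11_[2]221   read 2 → write _, move L, go to R
R | 11[_]_221   read _ → write 1, move R, go to P
P | 111[_]221   read _ → write 1, move S, go to Q
Q | 111[1]221   read 1 → write _, move R, go to Q
Q | 111_[2]21   read 2 → write _, move L, go to R
R | 111[_]_21   read _ → write 1, move R, go to P
P | 1111[_]21   read _ → write 1, move S, go to Q
Q | 1111[1]21   read 1 → write _, move R, go to Q
Q | 1111_[2]1   read 2 → write _, move L, go to R
R | 1111[_]_1   read _ → write 1, move R, go to P
P | 11111[_]1   read _ → write 1, move S, go to Q
Q | 11111[1]1
After 20 steps: state Q, head at 4, tape 1111111.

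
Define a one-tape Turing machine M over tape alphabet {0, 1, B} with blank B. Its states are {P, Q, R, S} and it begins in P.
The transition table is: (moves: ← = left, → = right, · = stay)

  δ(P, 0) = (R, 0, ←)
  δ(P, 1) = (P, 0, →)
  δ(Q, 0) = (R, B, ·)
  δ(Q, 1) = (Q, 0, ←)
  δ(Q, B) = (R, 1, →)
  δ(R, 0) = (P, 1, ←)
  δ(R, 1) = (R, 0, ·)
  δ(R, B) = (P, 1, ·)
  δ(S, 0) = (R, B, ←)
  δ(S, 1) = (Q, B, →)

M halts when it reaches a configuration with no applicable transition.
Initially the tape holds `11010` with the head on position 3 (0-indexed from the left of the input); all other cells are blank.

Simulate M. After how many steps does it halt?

state=P head=3 tape=BB110[1]0   (P,1)→(P,0,→)
state=P head=4 tape=BB1100[0]   (P,0)→(R,0,←)
state=R head=3 tape=BB110[0]0   (R,0)→(P,1,←)
state=P head=2 tape=BB11[0]10   (P,0)→(R,0,←)
state=R head=1 tape=BB1[1]010   (R,1)→(R,0,·)
state=R head=1 tape=BB1[0]010   (R,0)→(P,1,←)
state=P head=0 tape=BB[1]1010   (P,1)→(P,0,→)
state=P head=1 tape=BB0[1]010   (P,1)→(P,0,→)
state=P head=2 tape=BB00[0]10   (P,0)→(R,0,←)
state=R head=1 tape=BB0[0]010   (R,0)→(P,1,←)
state=P head=0 tape=BB[0]1010   (P,0)→(R,0,←)
state=R head=-1 tape=B[B]01010   (R,B)→(P,1,·)
state=P head=-1 tape=B[1]01010   (P,1)→(P,0,→)
state=P head=0 tape=B0[0]1010   (P,0)→(R,0,←)
state=R head=-1 tape=B[0]01010   (R,0)→(P,1,←)
state=P head=-2 tape=[B]101010
M halts after 15 transitions.

15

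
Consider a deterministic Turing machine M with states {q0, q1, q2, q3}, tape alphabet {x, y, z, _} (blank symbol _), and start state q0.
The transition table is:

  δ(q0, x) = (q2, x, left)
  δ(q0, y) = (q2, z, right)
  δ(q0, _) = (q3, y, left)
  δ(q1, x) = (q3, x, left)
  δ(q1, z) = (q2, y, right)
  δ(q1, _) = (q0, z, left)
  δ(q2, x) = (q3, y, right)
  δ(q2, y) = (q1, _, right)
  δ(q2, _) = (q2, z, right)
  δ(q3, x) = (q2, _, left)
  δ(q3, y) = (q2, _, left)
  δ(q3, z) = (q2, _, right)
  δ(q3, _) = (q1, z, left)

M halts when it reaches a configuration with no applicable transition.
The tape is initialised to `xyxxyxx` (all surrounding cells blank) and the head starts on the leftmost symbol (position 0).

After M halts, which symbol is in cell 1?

state=q0 head=0 tape=_[x]yxxyxx   (q0,x)→(q2,x,left)
state=q2 head=-1 tape=[_]xyxxyxx   (q2,_)→(q2,z,right)
state=q2 head=0 tape=z[x]yxxyxx   (q2,x)→(q3,y,right)
state=q3 head=1 tape=zy[y]xxyxx   (q3,y)→(q2,_,left)
state=q2 head=0 tape=z[y]_xxyxx   (q2,y)→(q1,_,right)
state=q1 head=1 tape=z_[_]xxyxx   (q1,_)→(q0,z,left)
state=q0 head=0 tape=z[_]zxxyxx   (q0,_)→(q3,y,left)
state=q3 head=-1 tape=[z]yzxxyxx   (q3,z)→(q2,_,right)
state=q2 head=0 tape=_[y]zxxyxx   (q2,y)→(q1,_,right)
state=q1 head=1 tape=__[z]xxyxx   (q1,z)→(q2,y,right)
state=q2 head=2 tape=__y[x]xyxx   (q2,x)→(q3,y,right)
state=q3 head=3 tape=__yy[x]yxx   (q3,x)→(q2,_,left)
state=q2 head=2 tape=__y[y]_yxx   (q2,y)→(q1,_,right)
state=q1 head=3 tape=__y_[_]yxx   (q1,_)→(q0,z,left)
state=q0 head=2 tape=__y[_]zyxx   (q0,_)→(q3,y,left)
state=q3 head=1 tape=__[y]yzyxx   (q3,y)→(q2,_,left)
state=q2 head=0 tape=_[_]_yzyxx   (q2,_)→(q2,z,right)
state=q2 head=1 tape=_z[_]yzyxx   (q2,_)→(q2,z,right)
state=q2 head=2 tape=_zz[y]zyxx   (q2,y)→(q1,_,right)
state=q1 head=3 tape=_zz_[z]yxx   (q1,z)→(q2,y,right)
state=q2 head=4 tape=_zz_y[y]xx   (q2,y)→(q1,_,right)
state=q1 head=5 tape=_zz_y_[x]x   (q1,x)→(q3,x,left)
state=q3 head=4 tape=_zz_y[_]xx   (q3,_)→(q1,z,left)
state=q1 head=3 tape=_zz_[y]zxx
Cell 1 holds z when M halts.

z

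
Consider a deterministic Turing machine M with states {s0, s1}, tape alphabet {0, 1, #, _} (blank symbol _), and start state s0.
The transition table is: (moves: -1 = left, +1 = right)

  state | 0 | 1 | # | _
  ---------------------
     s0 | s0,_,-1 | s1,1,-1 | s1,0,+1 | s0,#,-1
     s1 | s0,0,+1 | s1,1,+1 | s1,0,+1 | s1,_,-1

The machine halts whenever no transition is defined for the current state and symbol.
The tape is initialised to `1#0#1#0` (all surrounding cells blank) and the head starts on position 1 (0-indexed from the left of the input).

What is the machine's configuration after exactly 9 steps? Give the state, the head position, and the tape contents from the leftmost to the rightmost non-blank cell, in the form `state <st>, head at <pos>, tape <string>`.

s0 | 1[#]0#1#0_   read # → write 0, move +1, go to s1
s1 | 10[0]#1#0_   read 0 → write 0, move +1, go to s0
s0 | 100[#]1#0_   read # → write 0, move +1, go to s1
s1 | 1000[1]#0_   read 1 → write 1, move +1, go to s1
s1 | 10001[#]0_   read # → write 0, move +1, go to s1
s1 | 100010[0]_   read 0 → write 0, move +1, go to s0
s0 | 1000100[_]   read _ → write #, move -1, go to s0
s0 | 100010[0]#   read 0 → write _, move -1, go to s0
s0 | 10001[0]_#   read 0 → write _, move -1, go to s0
s0 | 1000[1]__#
After 9 steps: state s0, head at 4, tape 10001__#.

state s0, head at 4, tape 10001__#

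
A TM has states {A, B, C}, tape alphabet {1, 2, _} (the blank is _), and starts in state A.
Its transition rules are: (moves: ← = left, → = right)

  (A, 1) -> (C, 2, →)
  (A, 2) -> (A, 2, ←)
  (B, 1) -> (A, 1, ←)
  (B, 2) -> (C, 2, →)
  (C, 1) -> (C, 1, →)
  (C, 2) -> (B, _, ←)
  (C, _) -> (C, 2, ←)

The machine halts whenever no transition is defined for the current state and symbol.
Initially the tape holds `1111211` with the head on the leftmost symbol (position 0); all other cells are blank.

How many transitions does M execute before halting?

21

A | _[1]111211   read 1 → write 2, move →, go to C
C | _2[1]11211   read 1 → write 1, move →, go to C
C | _21[1]1211   read 1 → write 1, move →, go to C
C | _211[1]211   read 1 → write 1, move →, go to C
C | _2111[2]11   read 2 → write _, move ←, go to B
B | _211[1]_11   read 1 → write 1, move ←, go to A
A | _21[1]1_11   read 1 → write 2, move →, go to C
C | _212[1]_11   read 1 → write 1, move →, go to C
C | _2121[_]11   read _ → write 2, move ←, go to C
C | _212[1]211   read 1 → write 1, move →, go to C
C | _2121[2]11   read 2 → write _, move ←, go to B
B | _212[1]_11   read 1 → write 1, move ←, go to A
A | _21[2]1_11   read 2 → write 2, move ←, go to A
A | _2[1]21_11   read 1 → write 2, move →, go to C
C | _22[2]1_11   read 2 → write _, move ←, go to B
B | _2[2]_1_11   read 2 → write 2, move →, go to C
C | _22[_]1_11   read _ → write 2, move ←, go to C
C | _2[2]21_11   read 2 → write _, move ←, go to B
B | _[2]_21_11   read 2 → write 2, move →, go to C
C | _2[_]21_11   read _ → write 2, move ←, go to C
C | _[2]221_11   read 2 → write _, move ←, go to B
B | [_]_221_11
M halts after 21 transitions.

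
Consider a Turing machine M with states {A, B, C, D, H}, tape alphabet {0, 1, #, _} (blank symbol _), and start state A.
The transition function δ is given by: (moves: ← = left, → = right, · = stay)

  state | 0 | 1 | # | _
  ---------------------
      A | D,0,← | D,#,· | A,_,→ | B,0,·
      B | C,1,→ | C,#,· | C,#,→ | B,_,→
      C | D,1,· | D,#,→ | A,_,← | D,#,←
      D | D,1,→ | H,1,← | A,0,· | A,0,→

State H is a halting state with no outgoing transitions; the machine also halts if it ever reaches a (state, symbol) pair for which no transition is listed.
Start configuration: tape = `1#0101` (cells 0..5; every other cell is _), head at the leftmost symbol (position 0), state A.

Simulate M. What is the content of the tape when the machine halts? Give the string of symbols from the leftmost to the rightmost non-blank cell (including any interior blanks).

1100101

A | _[1]#0101   read 1 → write #, move ·, go to D
D | _[#]#0101   read # → write 0, move ·, go to A
A | _[0]#0101   read 0 → write 0, move ←, go to D
D | [_]0#0101   read _ → write 0, move →, go to A
A | 0[0]#0101   read 0 → write 0, move ←, go to D
D | [0]0#0101   read 0 → write 1, move →, go to D
D | 1[0]#0101   read 0 → write 1, move →, go to D
D | 11[#]0101   read # → write 0, move ·, go to A
A | 11[0]0101   read 0 → write 0, move ←, go to D
D | 1[1]00101   read 1 → write 1, move ←, go to H
H | [1]100101
The non-blank tape span at halt is 1100101.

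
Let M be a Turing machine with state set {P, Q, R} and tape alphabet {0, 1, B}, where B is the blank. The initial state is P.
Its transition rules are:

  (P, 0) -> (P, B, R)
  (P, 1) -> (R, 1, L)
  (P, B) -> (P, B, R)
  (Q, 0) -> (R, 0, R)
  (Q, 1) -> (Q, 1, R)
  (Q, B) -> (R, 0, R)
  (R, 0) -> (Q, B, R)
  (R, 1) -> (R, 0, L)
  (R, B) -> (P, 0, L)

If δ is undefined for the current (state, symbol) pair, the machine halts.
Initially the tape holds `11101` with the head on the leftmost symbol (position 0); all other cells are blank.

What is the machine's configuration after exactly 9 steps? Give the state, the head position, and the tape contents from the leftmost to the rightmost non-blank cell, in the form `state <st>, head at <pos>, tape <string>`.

state=P head=0 tape=BB[1]1101   (P,1)→(R,1,L)
state=R head=-1 tape=B[B]11101   (R,B)→(P,0,L)
state=P head=-2 tape=[B]011101   (P,B)→(P,B,R)
state=P head=-1 tape=B[0]11101   (P,0)→(P,B,R)
state=P head=0 tape=BB[1]1101   (P,1)→(R,1,L)
state=R head=-1 tape=B[B]11101   (R,B)→(P,0,L)
state=P head=-2 tape=[B]011101   (P,B)→(P,B,R)
state=P head=-1 tape=B[0]11101   (P,0)→(P,B,R)
state=P head=0 tape=BB[1]1101   (P,1)→(R,1,L)
state=R head=-1 tape=B[B]11101
After 9 steps: state R, head at -1, tape 11101.

state R, head at -1, tape 11101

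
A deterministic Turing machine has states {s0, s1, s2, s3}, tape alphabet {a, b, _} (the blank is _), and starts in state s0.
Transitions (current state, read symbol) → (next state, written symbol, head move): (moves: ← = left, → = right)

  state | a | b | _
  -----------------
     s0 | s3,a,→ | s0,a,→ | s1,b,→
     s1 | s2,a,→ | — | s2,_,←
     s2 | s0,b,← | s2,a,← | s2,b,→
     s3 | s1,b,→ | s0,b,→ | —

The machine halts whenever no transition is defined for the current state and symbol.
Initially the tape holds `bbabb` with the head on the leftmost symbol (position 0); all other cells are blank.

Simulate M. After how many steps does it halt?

s0 | [b]babb__   read b → write a, move →, go to s0
s0 | a[b]abb__   read b → write a, move →, go to s0
s0 | aa[a]bb__   read a → write a, move →, go to s3
s3 | aaa[b]b__   read b → write b, move →, go to s0
s0 | aaab[b]__   read b → write a, move →, go to s0
s0 | aaaba[_]_   read _ → write b, move →, go to s1
s1 | aaabab[_]   read _ → write _, move ←, go to s2
s2 | aaaba[b]_   read b → write a, move ←, go to s2
s2 | aaab[a]a_   read a → write b, move ←, go to s0
s0 | aaa[b]ba_   read b → write a, move →, go to s0
s0 | aaaa[b]a_   read b → write a, move →, go to s0
s0 | aaaaa[a]_   read a → write a, move →, go to s3
s3 | aaaaaa[_]
M halts after 12 transitions.

12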